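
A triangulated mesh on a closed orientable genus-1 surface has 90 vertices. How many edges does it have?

χ = 2 − 2·1 = 0, and every face is a triangle so 3F = 2E.
V − E + F = 0 with E = 3F/2 gives 90 − (3/2 − 1)·F = 0, so F = 180 and E = 270.

270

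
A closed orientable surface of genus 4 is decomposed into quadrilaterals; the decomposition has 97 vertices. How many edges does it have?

χ = 2 − 2·4 = -6, and every face is a square so 4F = 2E.
V − E + F = -6 with E = 4F/2 gives 97 − (4/2 − 1)·F = -6, so F = 103 and E = 206.

206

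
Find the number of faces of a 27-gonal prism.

A prism on an n-gon has two n-gon bases and n rectangular sides: V = 2·27 = 54, E = 3·27 = 81, F = 27 + 2 = 29.
Check: V − E + F = 54 − 81 + 29 = 2.

29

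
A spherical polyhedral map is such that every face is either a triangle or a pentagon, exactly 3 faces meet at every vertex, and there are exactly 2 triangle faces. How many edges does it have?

Let x be the number of pentagons; then F = 2 + x.
Edge–face incidences: 2E = 3·2 + 5·x = 6 + 5x.
Every vertex has degree 3, so 3V = 2E.
Euler: V − E + F = 2 ⇒ (2E)/3 − E + (2 + x) = 2.
Multiply by 6: 2·(2E) − 3·(2E) + 6·(2 + x) = 12, i.e. 12 + 6x − (6 + 5x) = 12.
Collecting terms: x + 6 = 12, so x = 6.
Then 2E = 6 + 5·6 = 36, so E = 18, V = 2E/3 = 12, F = 2 + 6 = 8.

18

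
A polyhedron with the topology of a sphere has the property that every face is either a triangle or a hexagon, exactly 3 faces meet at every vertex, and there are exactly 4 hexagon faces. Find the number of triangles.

Let x be the number of triangles; then F = 4 + x.
Edge–face incidences: 2E = 6·4 + 3·x = 24 + 3x.
Every vertex has degree 3, so 3V = 2E.
Euler: V − E + F = 2 ⇒ (2E)/3 − E + (4 + x) = 2.
Multiply by 6: 2·(2E) − 3·(2E) + 6·(4 + x) = 12, i.e. 24 + 6x − (24 + 3x) = 12.
Collecting terms: 3x = 12, so x = 4.
Then 2E = 24 + 3·4 = 36, so E = 18, V = 2E/3 = 12, F = 4 + 4 = 8.

4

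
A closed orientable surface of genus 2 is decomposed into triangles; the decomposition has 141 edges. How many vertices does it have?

χ = 2 − 2·2 = -2, and every face is a triangle so 3F = 2E.
F = 2E/3 = 94. Then V = -2 + E − F = -2 + 141 − 94 = 45.

45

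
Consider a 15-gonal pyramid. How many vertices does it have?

A pyramid on an n-gon base has one n-gon and n triangles: V = 15 + 1 = 16, E = 2·15 = 30, F = 15 + 1 = 16.

16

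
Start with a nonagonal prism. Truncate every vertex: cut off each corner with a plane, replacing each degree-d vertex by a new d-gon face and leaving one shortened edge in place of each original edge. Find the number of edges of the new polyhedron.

The base solid has V = 18, E = 27, F = 11.
Truncation replaces each original edge-end by a new vertex, so V′ = 2E = 54.
Each original edge survives, and each old vertex of degree d contributes d new edges; summing degrees gives Σd = 2E, so E′ = E + 2E = 3E = 81.
Each original face survives and each original vertex becomes one new face: F′ = F + V = 29.

81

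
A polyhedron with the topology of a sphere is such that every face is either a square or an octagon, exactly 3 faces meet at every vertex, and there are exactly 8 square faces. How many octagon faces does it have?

2

Let x be the number of octagons; then F = 8 + x.
Edge–face incidences: 2E = 4·8 + 8·x = 32 + 8x.
Every vertex has degree 3, so 3V = 2E.
Euler: V − E + F = 2 ⇒ (2E)/3 − E + (8 + x) = 2.
Multiply by 6: 2·(2E) − 3·(2E) + 6·(8 + x) = 12, i.e. 48 + 6x − (32 + 8x) = 12.
Collecting terms: −2x + 16 = 12, so −2x = −4, so x = 2.
Then 2E = 32 + 8·2 = 48, so E = 24, V = 2E/3 = 16, F = 8 + 2 = 10.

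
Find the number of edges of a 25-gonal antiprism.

An antiprism on an n-gon has two n-gon caps and 2n triangles: V = 2·25 = 50, E = 4·25 = 100, F = 2·25 + 2 = 52.

100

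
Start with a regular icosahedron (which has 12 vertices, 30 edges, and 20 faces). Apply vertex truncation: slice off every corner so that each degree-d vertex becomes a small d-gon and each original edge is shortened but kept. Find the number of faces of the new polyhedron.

Truncation replaces each original edge-end by a new vertex, so V′ = 2E = 60.
Each original edge survives, and each old vertex of degree d contributes d new edges; summing degrees gives Σd = 2E, so E′ = E + 2E = 3E = 90.
Each original face survives and each original vertex becomes one new face: F′ = F + V = 32.

32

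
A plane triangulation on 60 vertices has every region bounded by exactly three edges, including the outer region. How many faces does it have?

In a plane triangulation 3F = 2E and V − E + F = 2, so F = 2V − 4 = 2·60 − 4 = 116.

116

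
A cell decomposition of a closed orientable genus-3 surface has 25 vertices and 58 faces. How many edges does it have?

For a closed orientable surface of genus 3, χ = 2 − 2·3 = -4.
E = V + F − (-4) = 25 + 58 − (-4) = 87.

87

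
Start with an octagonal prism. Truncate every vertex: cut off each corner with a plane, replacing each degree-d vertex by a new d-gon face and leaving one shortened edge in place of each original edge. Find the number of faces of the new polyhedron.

26

The base solid has V = 16, E = 24, F = 10.
Truncation replaces each original edge-end by a new vertex, so V′ = 2E = 48.
Each original edge survives, and each old vertex of degree d contributes d new edges; summing degrees gives Σd = 2E, so E′ = E + 2E = 3E = 72.
Each original face survives and each original vertex becomes one new face: F′ = F + V = 26.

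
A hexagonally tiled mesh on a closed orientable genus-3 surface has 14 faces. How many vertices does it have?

24

χ = 2 − 2·3 = -4, and every face is a hexagon so 6F = 2E.
E = 6·14/2 = 42. Then V = -4 + E − F = -4 + 42 − 14 = 24.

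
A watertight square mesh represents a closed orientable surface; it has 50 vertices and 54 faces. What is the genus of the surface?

3

Every face is a square, so 2E = 4·54 = 216, giving E = 108.
χ = V − E + F = 50 − 108 + 54 = -4.
For a closed orientable surface χ = 2 − 2g, so g = (2 − (-4))/2 = 3.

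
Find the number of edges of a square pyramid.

8

A pyramid on an n-gon base has one n-gon and n triangles: V = 4 + 1 = 5, E = 2·4 = 8, F = 4 + 1 = 5.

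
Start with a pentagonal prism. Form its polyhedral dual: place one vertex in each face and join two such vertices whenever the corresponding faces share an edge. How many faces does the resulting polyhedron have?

10

The base solid has V = 10, E = 15, F = 7.
The dual swaps V and F and preserves E: V′ = F = 7, E′ = E = 15, F′ = V = 10.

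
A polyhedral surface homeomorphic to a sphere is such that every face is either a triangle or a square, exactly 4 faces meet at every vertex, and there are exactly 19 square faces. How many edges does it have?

Let x be the number of triangles; then F = 19 + x.
Edge–face incidences: 2E = 4·19 + 3·x = 76 + 3x.
Every vertex has degree 4, so 4V = 2E.
Euler: V − E + F = 2 ⇒ (2E)/4 − E + (19 + x) = 2.
Multiply by 8: 2·(2E) − 4·(2E) + 8·(19 + x) = 16, i.e. 152 + 8x − 2·(76 + 3x) = 16.
Collecting terms: 2x = 16, so x = 8.
Then 2E = 76 + 3·8 = 100, so E = 50, V = 2E/4 = 25, F = 19 + 8 = 27.

50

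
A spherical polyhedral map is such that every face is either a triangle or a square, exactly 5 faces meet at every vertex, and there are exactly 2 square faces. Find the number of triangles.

24

Let x be the number of triangles; then F = 2 + x.
Edge–face incidences: 2E = 4·2 + 3·x = 8 + 3x.
Every vertex has degree 5, so 5V = 2E.
Euler: V − E + F = 2 ⇒ (2E)/5 − E + (2 + x) = 2.
Multiply by 10: 2·(2E) − 5·(2E) + 10·(2 + x) = 20, i.e. 20 + 10x − 3·(8 + 3x) = 20.
Collecting terms: x − 4 = 20, so x = 24.
Then 2E = 8 + 3·24 = 80, so E = 40, V = 2E/5 = 16, F = 2 + 24 = 26.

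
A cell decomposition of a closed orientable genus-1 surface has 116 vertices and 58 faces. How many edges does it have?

174

For a closed orientable surface of genus 1, χ = 2 − 2·1 = 0.
E = V + F − (0) = 116 + 58 − (0) = 174.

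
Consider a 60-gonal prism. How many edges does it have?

180

A prism on an n-gon has two n-gon bases and n rectangular sides: V = 2·60 = 120, E = 3·60 = 180, F = 60 + 2 = 62.
Check: V − E + F = 120 − 180 + 62 = 2.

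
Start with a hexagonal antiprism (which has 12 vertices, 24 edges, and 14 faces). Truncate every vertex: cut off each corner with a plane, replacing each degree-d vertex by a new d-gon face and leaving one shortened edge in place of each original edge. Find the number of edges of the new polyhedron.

72

Truncation replaces each original edge-end by a new vertex, so V′ = 2E = 48.
Each original edge survives, and each old vertex of degree d contributes d new edges; summing degrees gives Σd = 2E, so E′ = E + 2E = 3E = 72.
Each original face survives and each original vertex becomes one new face: F′ = F + V = 26.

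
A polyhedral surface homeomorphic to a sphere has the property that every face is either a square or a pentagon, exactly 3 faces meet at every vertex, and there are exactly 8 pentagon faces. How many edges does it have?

Let x be the number of squares; then F = 8 + x.
Edge–face incidences: 2E = 5·8 + 4·x = 40 + 4x.
Every vertex has degree 3, so 3V = 2E.
Euler: V − E + F = 2 ⇒ (2E)/3 − E + (8 + x) = 2.
Multiply by 6: 2·(2E) − 3·(2E) + 6·(8 + x) = 12, i.e. 48 + 6x − (40 + 4x) = 12.
Collecting terms: 2x + 8 = 12, so 2x = 4, so x = 2.
Then 2E = 40 + 4·2 = 48, so E = 24, V = 2E/3 = 16, F = 8 + 2 = 10.

24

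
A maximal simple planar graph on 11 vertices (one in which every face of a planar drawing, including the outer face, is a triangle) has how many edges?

In a plane triangulation 3F = 2E and V − E + F = 2, so E = 3V − 6 = 3·11 − 6 = 27.

27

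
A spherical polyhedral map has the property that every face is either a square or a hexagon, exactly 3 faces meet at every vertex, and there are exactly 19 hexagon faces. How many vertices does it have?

46

Let x be the number of squares; then F = 19 + x.
Edge–face incidences: 2E = 6·19 + 4·x = 114 + 4x.
Every vertex has degree 3, so 3V = 2E.
Euler: V − E + F = 2 ⇒ (2E)/3 − E + (19 + x) = 2.
Multiply by 6: 2·(2E) − 3·(2E) + 6·(19 + x) = 12, i.e. 114 + 6x − (114 + 4x) = 12.
Collecting terms: 2x = 12, so x = 6.
Then 2E = 114 + 4·6 = 138, so E = 69, V = 2E/3 = 46, F = 19 + 6 = 25.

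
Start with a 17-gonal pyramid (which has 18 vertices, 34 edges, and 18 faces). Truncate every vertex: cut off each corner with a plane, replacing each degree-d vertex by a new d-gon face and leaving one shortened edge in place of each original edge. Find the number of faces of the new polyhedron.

36

Truncation replaces each original edge-end by a new vertex, so V′ = 2E = 68.
Each original edge survives, and each old vertex of degree d contributes d new edges; summing degrees gives Σd = 2E, so E′ = E + 2E = 3E = 102.
Each original face survives and each original vertex becomes one new face: F′ = F + V = 36.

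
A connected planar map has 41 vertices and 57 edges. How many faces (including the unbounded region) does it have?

Euler's formula for a connected plane graph: V − E + F = 2, so F = 2 − 41 + 57 = 18.

18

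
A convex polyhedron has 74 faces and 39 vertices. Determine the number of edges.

111

Here V − E + F = 2.
E = V + F − (2) = 39 + 74 − (2) = 111.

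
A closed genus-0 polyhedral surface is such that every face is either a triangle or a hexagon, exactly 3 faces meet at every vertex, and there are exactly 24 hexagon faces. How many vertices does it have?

Let x be the number of triangles; then F = 24 + x.
Edge–face incidences: 2E = 6·24 + 3·x = 144 + 3x.
Every vertex has degree 3, so 3V = 2E.
Euler: V − E + F = 2 ⇒ (2E)/3 − E + (24 + x) = 2.
Multiply by 6: 2·(2E) − 3·(2E) + 6·(24 + x) = 12, i.e. 144 + 6x − (144 + 3x) = 12.
Collecting terms: 3x = 12, so x = 4.
Then 2E = 144 + 3·4 = 156, so E = 78, V = 2E/3 = 52, F = 24 + 4 = 28.

52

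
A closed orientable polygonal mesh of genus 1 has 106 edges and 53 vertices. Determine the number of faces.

53

For a closed orientable surface of genus 1, χ = 2 − 2·1 = 0.
F = 0 − V + E = 0 − 53 + 106 = 53.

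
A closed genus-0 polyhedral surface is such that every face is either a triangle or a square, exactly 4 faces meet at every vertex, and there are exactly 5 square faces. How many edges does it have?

22

Let x be the number of triangles; then F = 5 + x.
Edge–face incidences: 2E = 4·5 + 3·x = 20 + 3x.
Every vertex has degree 4, so 4V = 2E.
Euler: V − E + F = 2 ⇒ (2E)/4 − E + (5 + x) = 2.
Multiply by 8: 2·(2E) − 4·(2E) + 8·(5 + x) = 16, i.e. 40 + 8x − 2·(20 + 3x) = 16.
Collecting terms: 2x = 16, so x = 8.
Then 2E = 20 + 3·8 = 44, so E = 22, V = 2E/4 = 11, F = 5 + 8 = 13.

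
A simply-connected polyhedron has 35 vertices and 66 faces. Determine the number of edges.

99

Here V − E + F = 2.
E = V + F − (2) = 35 + 66 − (2) = 99.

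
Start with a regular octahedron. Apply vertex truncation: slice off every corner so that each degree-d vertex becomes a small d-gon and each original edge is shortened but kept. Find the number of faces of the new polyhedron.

14

The base solid has V = 6, E = 12, F = 8.
Truncation replaces each original edge-end by a new vertex, so V′ = 2E = 24.
Each original edge survives, and each old vertex of degree d contributes d new edges; summing degrees gives Σd = 2E, so E′ = E + 2E = 3E = 36.
Each original face survives and each original vertex becomes one new face: F′ = F + V = 14.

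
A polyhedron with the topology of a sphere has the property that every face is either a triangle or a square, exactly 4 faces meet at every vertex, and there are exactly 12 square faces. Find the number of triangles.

Let x be the number of triangles; then F = 12 + x.
Edge–face incidences: 2E = 4·12 + 3·x = 48 + 3x.
Every vertex has degree 4, so 4V = 2E.
Euler: V − E + F = 2 ⇒ (2E)/4 − E + (12 + x) = 2.
Multiply by 8: 2·(2E) − 4·(2E) + 8·(12 + x) = 16, i.e. 96 + 8x − 2·(48 + 3x) = 16.
Collecting terms: 2x = 16, so x = 8.
Then 2E = 48 + 3·8 = 72, so E = 36, V = 2E/4 = 18, F = 12 + 8 = 20.

8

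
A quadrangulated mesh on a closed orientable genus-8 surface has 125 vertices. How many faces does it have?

χ = 2 − 2·8 = -14, and every face is a square so 4F = 2E.
V − E + F = -14 with E = 4F/2 gives 125 − (4/2 − 1)·F = -14, so F = 139 and E = 278.

139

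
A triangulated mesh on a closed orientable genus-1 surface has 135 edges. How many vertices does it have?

χ = 2 − 2·1 = 0, and every face is a triangle so 3F = 2E.
F = 2E/3 = 90. Then V = 0 + E − F = 0 + 135 − 90 = 45.

45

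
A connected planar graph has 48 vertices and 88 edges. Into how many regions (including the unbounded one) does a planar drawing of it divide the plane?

Euler's formula for a connected plane graph: V − E + F = 2, so F = 2 − 48 + 88 = 42.

42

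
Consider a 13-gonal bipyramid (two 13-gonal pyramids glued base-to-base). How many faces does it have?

A bipyramid over an n-gon has 2n triangular faces and n + 2 vertices: V = 13 + 2 = 15, E = 3·13 = 39, F = 2·13 = 26.

26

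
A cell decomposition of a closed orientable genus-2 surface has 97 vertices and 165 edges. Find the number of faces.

66

For a closed orientable surface of genus 2, χ = 2 − 2·2 = -2.
F = -2 − V + E = -2 − 97 + 165 = 66.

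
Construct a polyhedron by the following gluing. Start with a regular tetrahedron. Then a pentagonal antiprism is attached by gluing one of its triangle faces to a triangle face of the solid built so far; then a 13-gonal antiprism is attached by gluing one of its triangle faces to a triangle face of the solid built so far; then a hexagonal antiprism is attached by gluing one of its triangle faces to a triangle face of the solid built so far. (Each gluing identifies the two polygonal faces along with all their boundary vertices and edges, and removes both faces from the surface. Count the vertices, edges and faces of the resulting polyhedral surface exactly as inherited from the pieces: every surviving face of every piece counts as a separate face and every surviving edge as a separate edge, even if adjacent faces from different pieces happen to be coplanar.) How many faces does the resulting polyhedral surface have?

A regular tetrahedron: V=4, E=6, F=4.
Attach a pentagonal antiprism (V=10, E=20, F=12) along a 3-gon: merge 3 vertices and 3 edges, delete both glued faces → V=11, E=23, F=14.
Attach a 13-gonal antiprism (V=26, E=52, F=28) along a 3-gon: merge 3 vertices and 3 edges, delete both glued faces → V=34, E=72, F=40.
Attach a hexagonal antiprism (V=12, E=24, F=14) along a 3-gon: merge 3 vertices and 3 edges, delete both glued faces → V=43, E=93, F=52.
Check: V − E + F = 43 − 93 + 52 = 2.

52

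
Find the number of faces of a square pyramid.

A pyramid on an n-gon base has one n-gon and n triangles: V = 4 + 1 = 5, E = 2·4 = 8, F = 4 + 1 = 5.

5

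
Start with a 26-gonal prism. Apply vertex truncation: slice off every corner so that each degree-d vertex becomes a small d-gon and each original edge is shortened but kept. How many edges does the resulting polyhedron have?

The base solid has V = 52, E = 78, F = 28.
Truncation replaces each original edge-end by a new vertex, so V′ = 2E = 156.
Each original edge survives, and each old vertex of degree d contributes d new edges; summing degrees gives Σd = 2E, so E′ = E + 2E = 3E = 234.
Each original face survives and each original vertex becomes one new face: F′ = F + V = 80.

234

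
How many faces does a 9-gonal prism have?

A prism on an n-gon has two n-gon bases and n rectangular sides: V = 2·9 = 18, E = 3·9 = 27, F = 9 + 2 = 11.

11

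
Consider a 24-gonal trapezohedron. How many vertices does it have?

The n-trapezohedron (dual of the n-antiprism) has V = 2·24 + 2 = 50, E = 4·24 = 96, F = 2·24 = 48.

50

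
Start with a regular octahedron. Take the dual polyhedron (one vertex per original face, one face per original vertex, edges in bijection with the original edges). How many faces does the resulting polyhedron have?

6

The base solid has V = 6, E = 12, F = 8.
The dual swaps V and F and preserves E: V′ = F = 8, E′ = E = 12, F′ = V = 6.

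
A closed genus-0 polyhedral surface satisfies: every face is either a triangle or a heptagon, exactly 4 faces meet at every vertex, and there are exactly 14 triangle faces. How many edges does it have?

28

Let x be the number of heptagons; then F = 14 + x.
Edge–face incidences: 2E = 3·14 + 7·x = 42 + 7x.
Every vertex has degree 4, so 4V = 2E.
Euler: V − E + F = 2 ⇒ (2E)/4 − E + (14 + x) = 2.
Multiply by 8: 2·(2E) − 4·(2E) + 8·(14 + x) = 16, i.e. 112 + 8x − 2·(42 + 7x) = 16.
Collecting terms: −6x + 28 = 16, so −6x = −12, so x = 2.
Then 2E = 42 + 7·2 = 56, so E = 28, V = 2E/4 = 14, F = 14 + 2 = 16.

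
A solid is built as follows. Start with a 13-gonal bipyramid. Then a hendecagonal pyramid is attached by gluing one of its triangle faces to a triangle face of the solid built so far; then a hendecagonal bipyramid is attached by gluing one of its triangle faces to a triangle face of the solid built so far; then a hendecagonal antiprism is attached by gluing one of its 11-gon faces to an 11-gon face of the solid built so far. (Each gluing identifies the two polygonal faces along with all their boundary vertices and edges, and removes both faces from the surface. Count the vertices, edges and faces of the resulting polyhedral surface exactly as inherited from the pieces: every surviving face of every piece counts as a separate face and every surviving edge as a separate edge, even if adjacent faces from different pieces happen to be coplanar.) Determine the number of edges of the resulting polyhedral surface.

A 13-gonal bipyramid: V=15, E=39, F=26.
Attach a hendecagonal pyramid (V=12, E=22, F=12) along a 3-gon: merge 3 vertices and 3 edges, delete both glued faces → V=24, E=58, F=36.
Attach a hendecagonal bipyramid (V=13, E=33, F=22) along a 3-gon: merge 3 vertices and 3 edges, delete both glued faces → V=34, E=88, F=56.
Attach a hendecagonal antiprism (V=22, E=44, F=24) along an 11-gon: merge 11 vertices and 11 edges, delete both glued faces → V=45, E=121, F=78.
Check: V − E + F = 45 − 121 + 78 = 2.

121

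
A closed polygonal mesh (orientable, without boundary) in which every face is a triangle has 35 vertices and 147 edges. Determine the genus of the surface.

8

Every face is a triangle and each edge borders two faces, so 3F = 2·147, giving F = 98.
χ = V − E + F = 35 − 147 + 98 = -14.
For a closed orientable surface χ = 2 − 2g, so g = (2 − (-14))/2 = 8.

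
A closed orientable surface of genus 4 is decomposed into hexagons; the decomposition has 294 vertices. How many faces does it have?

χ = 2 − 2·4 = -6, and every face is a hexagon so 6F = 2E.
V − E + F = -6 with E = 6F/2 gives 294 − (6/2 − 1)·F = -6, so F = 150 and E = 450.

150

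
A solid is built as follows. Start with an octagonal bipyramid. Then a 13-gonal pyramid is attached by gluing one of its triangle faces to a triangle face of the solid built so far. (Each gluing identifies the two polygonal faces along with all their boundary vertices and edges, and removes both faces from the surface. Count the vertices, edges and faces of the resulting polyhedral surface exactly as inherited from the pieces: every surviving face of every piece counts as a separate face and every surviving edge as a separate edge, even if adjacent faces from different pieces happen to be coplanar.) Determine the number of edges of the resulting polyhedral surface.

An octagonal bipyramid: V=10, E=24, F=16.
Attach a 13-gonal pyramid (V=14, E=26, F=14) along a 3-gon: merge 3 vertices and 3 edges, delete both glued faces → V=21, E=47, F=28.
Check: V − E + F = 21 − 47 + 28 = 2.

47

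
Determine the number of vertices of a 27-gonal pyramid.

28

A pyramid on an n-gon base has one n-gon and n triangles: V = 27 + 1 = 28, E = 2·27 = 54, F = 27 + 1 = 28.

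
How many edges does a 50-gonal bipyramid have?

150

A bipyramid over an n-gon has 2n triangular faces and n + 2 vertices: V = 50 + 2 = 52, E = 3·50 = 150, F = 2·50 = 100.
Check: V − E + F = 52 − 150 + 100 = 2.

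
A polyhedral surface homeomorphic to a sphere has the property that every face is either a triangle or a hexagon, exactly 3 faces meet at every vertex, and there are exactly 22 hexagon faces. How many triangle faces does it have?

Let x be the number of triangles; then F = 22 + x.
Edge–face incidences: 2E = 6·22 + 3·x = 132 + 3x.
Every vertex has degree 3, so 3V = 2E.
Euler: V − E + F = 2 ⇒ (2E)/3 − E + (22 + x) = 2.
Multiply by 6: 2·(2E) − 3·(2E) + 6·(22 + x) = 12, i.e. 132 + 6x − (132 + 3x) = 12.
Collecting terms: 3x = 12, so x = 4.
Then 2E = 132 + 3·4 = 144, so E = 72, V = 2E/3 = 48, F = 22 + 4 = 26.

4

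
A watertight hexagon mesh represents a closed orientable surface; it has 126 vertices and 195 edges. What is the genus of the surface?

3

Every face is a hexagon and each edge borders two faces, so 6F = 2·195, giving F = 65.
χ = V − E + F = 126 − 195 + 65 = -4.
For a closed orientable surface χ = 2 − 2g, so g = (2 − (-4))/2 = 3.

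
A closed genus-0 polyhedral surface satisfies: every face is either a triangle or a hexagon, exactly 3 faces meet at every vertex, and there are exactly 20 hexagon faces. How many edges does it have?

66

Let x be the number of triangles; then F = 20 + x.
Edge–face incidences: 2E = 6·20 + 3·x = 120 + 3x.
Every vertex has degree 3, so 3V = 2E.
Euler: V − E + F = 2 ⇒ (2E)/3 − E + (20 + x) = 2.
Multiply by 6: 2·(2E) − 3·(2E) + 6·(20 + x) = 12, i.e. 120 + 6x − (120 + 3x) = 12.
Collecting terms: 3x = 12, so x = 4.
Then 2E = 120 + 3·4 = 132, so E = 66, V = 2E/3 = 44, F = 20 + 4 = 24.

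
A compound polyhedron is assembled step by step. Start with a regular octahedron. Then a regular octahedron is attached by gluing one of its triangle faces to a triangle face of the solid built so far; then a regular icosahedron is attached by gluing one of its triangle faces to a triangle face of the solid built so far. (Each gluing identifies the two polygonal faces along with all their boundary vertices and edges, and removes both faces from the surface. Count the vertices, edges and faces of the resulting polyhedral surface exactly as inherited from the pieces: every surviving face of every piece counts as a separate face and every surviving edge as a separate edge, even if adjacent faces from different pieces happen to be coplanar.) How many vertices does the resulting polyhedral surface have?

18

A regular octahedron: V=6, E=12, F=8.
Attach a regular octahedron (V=6, E=12, F=8) along a 3-gon: merge 3 vertices and 3 edges, delete both glued faces → V=9, E=21, F=14.
Attach a regular icosahedron (V=12, E=30, F=20) along a 3-gon: merge 3 vertices and 3 edges, delete both glued faces → V=18, E=48, F=32.
Check: V − E + F = 18 − 48 + 32 = 2.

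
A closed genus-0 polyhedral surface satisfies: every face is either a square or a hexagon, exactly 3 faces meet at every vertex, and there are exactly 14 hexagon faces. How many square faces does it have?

6

Let x be the number of squares; then F = 14 + x.
Edge–face incidences: 2E = 6·14 + 4·x = 84 + 4x.
Every vertex has degree 3, so 3V = 2E.
Euler: V − E + F = 2 ⇒ (2E)/3 − E + (14 + x) = 2.
Multiply by 6: 2·(2E) − 3·(2E) + 6·(14 + x) = 12, i.e. 84 + 6x − (84 + 4x) = 12.
Collecting terms: 2x = 12, so x = 6.
Then 2E = 84 + 4·6 = 108, so E = 54, V = 2E/3 = 36, F = 14 + 6 = 20.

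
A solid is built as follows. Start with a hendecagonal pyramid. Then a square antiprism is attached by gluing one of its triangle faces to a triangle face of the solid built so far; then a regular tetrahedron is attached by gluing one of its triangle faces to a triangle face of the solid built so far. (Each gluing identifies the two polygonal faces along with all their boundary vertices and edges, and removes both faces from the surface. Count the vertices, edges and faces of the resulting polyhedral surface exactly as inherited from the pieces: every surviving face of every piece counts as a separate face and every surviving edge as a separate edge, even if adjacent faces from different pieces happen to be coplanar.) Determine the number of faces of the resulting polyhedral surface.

22

A hendecagonal pyramid: V=12, E=22, F=12.
Attach a square antiprism (V=8, E=16, F=10) along a 3-gon: merge 3 vertices and 3 edges, delete both glued faces → V=17, E=35, F=20.
Attach a regular tetrahedron (V=4, E=6, F=4) along a 3-gon: merge 3 vertices and 3 edges, delete both glued faces → V=18, E=38, F=22.
Check: V − E + F = 18 − 38 + 22 = 2.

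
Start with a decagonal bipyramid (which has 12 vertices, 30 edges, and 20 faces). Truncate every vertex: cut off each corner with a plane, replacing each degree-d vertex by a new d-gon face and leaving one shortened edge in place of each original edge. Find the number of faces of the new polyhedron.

Truncation replaces each original edge-end by a new vertex, so V′ = 2E = 60.
Each original edge survives, and each old vertex of degree d contributes d new edges; summing degrees gives Σd = 2E, so E′ = E + 2E = 3E = 90.
Each original face survives and each original vertex becomes one new face: F′ = F + V = 32.

32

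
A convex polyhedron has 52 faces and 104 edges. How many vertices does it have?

Here V − E + F = 2.
V = 2 + E − F = 2 + 104 − 52 = 54.

54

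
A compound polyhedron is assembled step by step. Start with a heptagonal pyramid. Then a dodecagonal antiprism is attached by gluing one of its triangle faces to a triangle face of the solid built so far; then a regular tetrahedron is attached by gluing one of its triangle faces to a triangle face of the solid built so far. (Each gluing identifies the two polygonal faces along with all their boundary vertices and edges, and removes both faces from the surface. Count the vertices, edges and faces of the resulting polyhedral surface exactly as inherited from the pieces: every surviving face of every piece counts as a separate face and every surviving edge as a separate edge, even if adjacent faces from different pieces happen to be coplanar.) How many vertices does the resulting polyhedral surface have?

A heptagonal pyramid: V=8, E=14, F=8.
Attach a dodecagonal antiprism (V=24, E=48, F=26) along a 3-gon: merge 3 vertices and 3 edges, delete both glued faces → V=29, E=59, F=32.
Attach a regular tetrahedron (V=4, E=6, F=4) along a 3-gon: merge 3 vertices and 3 edges, delete both glued faces → V=30, E=62, F=34.
Check: V − E + F = 30 − 62 + 34 = 2.

30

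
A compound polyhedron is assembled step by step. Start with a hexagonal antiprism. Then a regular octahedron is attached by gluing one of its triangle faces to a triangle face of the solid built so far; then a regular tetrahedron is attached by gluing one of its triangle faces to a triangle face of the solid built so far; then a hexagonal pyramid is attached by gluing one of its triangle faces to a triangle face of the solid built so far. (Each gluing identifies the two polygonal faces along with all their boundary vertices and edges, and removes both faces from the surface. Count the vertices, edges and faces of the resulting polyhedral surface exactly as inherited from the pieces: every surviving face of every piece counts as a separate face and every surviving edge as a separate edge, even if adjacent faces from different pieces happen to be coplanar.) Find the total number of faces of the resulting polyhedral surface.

A hexagonal antiprism: V=12, E=24, F=14.
Attach a regular octahedron (V=6, E=12, F=8) along a 3-gon: merge 3 vertices and 3 edges, delete both glued faces → V=15, E=33, F=20.
Attach a regular tetrahedron (V=4, E=6, F=4) along a 3-gon: merge 3 vertices and 3 edges, delete both glued faces → V=16, E=36, F=22.
Attach a hexagonal pyramid (V=7, E=12, F=7) along a 3-gon: merge 3 vertices and 3 edges, delete both glued faces → V=20, E=45, F=27.
Check: V − E + F = 20 − 45 + 27 = 2.

27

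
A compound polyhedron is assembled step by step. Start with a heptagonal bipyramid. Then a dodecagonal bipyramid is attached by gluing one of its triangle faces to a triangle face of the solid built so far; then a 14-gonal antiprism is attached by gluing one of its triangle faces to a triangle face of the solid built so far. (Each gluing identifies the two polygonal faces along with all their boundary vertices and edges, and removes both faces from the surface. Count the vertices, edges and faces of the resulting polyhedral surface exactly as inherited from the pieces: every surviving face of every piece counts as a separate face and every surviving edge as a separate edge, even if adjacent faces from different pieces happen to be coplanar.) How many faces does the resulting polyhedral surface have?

64

A heptagonal bipyramid: V=9, E=21, F=14.
Attach a dodecagonal bipyramid (V=14, E=36, F=24) along a 3-gon: merge 3 vertices and 3 edges, delete both glued faces → V=20, E=54, F=36.
Attach a 14-gonal antiprism (V=28, E=56, F=30) along a 3-gon: merge 3 vertices and 3 edges, delete both glued faces → V=45, E=107, F=64.
Check: V − E + F = 45 − 107 + 64 = 2.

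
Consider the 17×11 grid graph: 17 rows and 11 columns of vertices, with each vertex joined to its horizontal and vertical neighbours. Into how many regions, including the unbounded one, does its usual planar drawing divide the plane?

161

The grid has V = 17·11 = 187 vertices and E = 17·10 + 11·16 = 346 edges.
F = 2 − V + E = 2 − 187 + 346 = 161.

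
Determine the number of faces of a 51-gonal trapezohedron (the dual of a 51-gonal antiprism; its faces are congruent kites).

102

The n-trapezohedron (dual of the n-antiprism) has V = 2·51 + 2 = 104, E = 4·51 = 204, F = 2·51 = 102.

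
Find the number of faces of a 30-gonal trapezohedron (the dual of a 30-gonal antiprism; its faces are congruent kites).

The n-trapezohedron (dual of the n-antiprism) has V = 2·30 + 2 = 62, E = 4·30 = 120, F = 2·30 = 60.
Check: V − E + F = 62 − 120 + 60 = 2.

60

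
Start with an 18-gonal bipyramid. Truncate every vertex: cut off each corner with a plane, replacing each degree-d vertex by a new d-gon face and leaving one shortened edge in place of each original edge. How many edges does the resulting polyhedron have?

162

The base solid has V = 20, E = 54, F = 36.
Truncation replaces each original edge-end by a new vertex, so V′ = 2E = 108.
Each original edge survives, and each old vertex of degree d contributes d new edges; summing degrees gives Σd = 2E, so E′ = E + 2E = 3E = 162.
Each original face survives and each original vertex becomes one new face: F′ = F + V = 56.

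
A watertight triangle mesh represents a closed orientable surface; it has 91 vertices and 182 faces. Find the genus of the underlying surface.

1

Every face is a triangle, so 2E = 3·182 = 546, giving E = 273.
χ = V − E + F = 91 − 273 + 182 = 0.
For a closed orientable surface χ = 2 − 2g, so g = (2 − (0))/2 = 1.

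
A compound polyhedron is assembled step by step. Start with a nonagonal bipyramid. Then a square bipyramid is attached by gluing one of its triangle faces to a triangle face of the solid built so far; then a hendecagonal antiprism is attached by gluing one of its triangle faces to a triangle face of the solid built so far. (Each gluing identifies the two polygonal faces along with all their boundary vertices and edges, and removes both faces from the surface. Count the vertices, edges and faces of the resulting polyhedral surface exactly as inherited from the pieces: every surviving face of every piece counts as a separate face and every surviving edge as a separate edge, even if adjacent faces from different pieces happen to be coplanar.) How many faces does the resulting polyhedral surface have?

A nonagonal bipyramid: V=11, E=27, F=18.
Attach a square bipyramid (V=6, E=12, F=8) along a 3-gon: merge 3 vertices and 3 edges, delete both glued faces → V=14, E=36, F=24.
Attach a hendecagonal antiprism (V=22, E=44, F=24) along a 3-gon: merge 3 vertices and 3 edges, delete both glued faces → V=33, E=77, F=46.
Check: V − E + F = 33 − 77 + 46 = 2.

46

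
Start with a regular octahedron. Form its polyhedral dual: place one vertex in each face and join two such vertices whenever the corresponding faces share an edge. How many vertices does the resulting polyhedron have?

8

The base solid has V = 6, E = 12, F = 8.
The dual swaps V and F and preserves E: V′ = F = 8, E′ = E = 12, F′ = V = 6.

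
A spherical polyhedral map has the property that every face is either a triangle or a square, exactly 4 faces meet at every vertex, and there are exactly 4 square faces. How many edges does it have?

20

Let x be the number of triangles; then F = 4 + x.
Edge–face incidences: 2E = 4·4 + 3·x = 16 + 3x.
Every vertex has degree 4, so 4V = 2E.
Euler: V − E + F = 2 ⇒ (2E)/4 − E + (4 + x) = 2.
Multiply by 8: 2·(2E) − 4·(2E) + 8·(4 + x) = 16, i.e. 32 + 8x − 2·(16 + 3x) = 16.
Collecting terms: 2x = 16, so x = 8.
Then 2E = 16 + 3·8 = 40, so E = 20, V = 2E/4 = 10, F = 4 + 8 = 12.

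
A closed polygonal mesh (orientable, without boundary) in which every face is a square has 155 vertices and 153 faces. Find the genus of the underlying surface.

Every face is a square, so 2E = 4·153 = 612, giving E = 306.
χ = V − E + F = 155 − 306 + 153 = 2.
For a closed orientable surface χ = 2 − 2g, so g = (2 − (2))/2 = 0.

0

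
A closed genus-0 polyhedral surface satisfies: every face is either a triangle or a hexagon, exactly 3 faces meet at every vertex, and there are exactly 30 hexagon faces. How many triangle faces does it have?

Let x be the number of triangles; then F = 30 + x.
Edge–face incidences: 2E = 6·30 + 3·x = 180 + 3x.
Every vertex has degree 3, so 3V = 2E.
Euler: V − E + F = 2 ⇒ (2E)/3 − E + (30 + x) = 2.
Multiply by 6: 2·(2E) − 3·(2E) + 6·(30 + x) = 12, i.e. 180 + 6x − (180 + 3x) = 12.
Collecting terms: 3x = 12, so x = 4.
Then 2E = 180 + 3·4 = 192, so E = 96, V = 2E/3 = 64, F = 30 + 4 = 34.

4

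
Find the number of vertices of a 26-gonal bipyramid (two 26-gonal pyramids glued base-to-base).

A bipyramid over an n-gon has 2n triangular faces and n + 2 vertices: V = 26 + 2 = 28, E = 3·26 = 78, F = 2·26 = 52.

28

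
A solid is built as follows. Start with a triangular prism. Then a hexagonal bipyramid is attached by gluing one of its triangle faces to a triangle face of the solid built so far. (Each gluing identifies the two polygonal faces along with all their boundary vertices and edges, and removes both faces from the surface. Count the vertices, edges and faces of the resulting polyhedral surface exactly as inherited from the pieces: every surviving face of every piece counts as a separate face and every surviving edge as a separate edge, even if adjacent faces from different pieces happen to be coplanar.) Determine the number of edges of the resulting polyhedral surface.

A triangular prism: V=6, E=9, F=5.
Attach a hexagonal bipyramid (V=8, E=18, F=12) along a 3-gon: merge 3 vertices and 3 edges, delete both glued faces → V=11, E=24, F=15.
Check: V − E + F = 11 − 24 + 15 = 2.

24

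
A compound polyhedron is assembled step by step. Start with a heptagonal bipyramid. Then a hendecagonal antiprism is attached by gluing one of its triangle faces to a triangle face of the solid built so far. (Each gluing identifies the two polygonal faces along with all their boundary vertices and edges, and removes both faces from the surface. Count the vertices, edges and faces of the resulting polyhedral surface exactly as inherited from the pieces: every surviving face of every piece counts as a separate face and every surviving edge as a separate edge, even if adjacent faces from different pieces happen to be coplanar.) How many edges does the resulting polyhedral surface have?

A heptagonal bipyramid: V=9, E=21, F=14.
Attach a hendecagonal antiprism (V=22, E=44, F=24) along a 3-gon: merge 3 vertices and 3 edges, delete both glued faces → V=28, E=62, F=36.
Check: V − E + F = 28 − 62 + 36 = 2.

62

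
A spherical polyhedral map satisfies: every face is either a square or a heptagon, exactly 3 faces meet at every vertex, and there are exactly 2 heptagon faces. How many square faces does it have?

7

Let x be the number of squares; then F = 2 + x.
Edge–face incidences: 2E = 7·2 + 4·x = 14 + 4x.
Every vertex has degree 3, so 3V = 2E.
Euler: V − E + F = 2 ⇒ (2E)/3 − E + (2 + x) = 2.
Multiply by 6: 2·(2E) − 3·(2E) + 6·(2 + x) = 12, i.e. 12 + 6x − (14 + 4x) = 12.
Collecting terms: 2x − 2 = 12, so 2x = 14, so x = 7.
Then 2E = 14 + 4·7 = 42, so E = 21, V = 2E/3 = 14, F = 2 + 7 = 9.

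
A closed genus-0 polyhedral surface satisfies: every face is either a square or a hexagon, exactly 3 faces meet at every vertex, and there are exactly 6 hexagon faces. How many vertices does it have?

20

Let x be the number of squares; then F = 6 + x.
Edge–face incidences: 2E = 6·6 + 4·x = 36 + 4x.
Every vertex has degree 3, so 3V = 2E.
Euler: V − E + F = 2 ⇒ (2E)/3 − E + (6 + x) = 2.
Multiply by 6: 2·(2E) − 3·(2E) + 6·(6 + x) = 12, i.e. 36 + 6x − (36 + 4x) = 12.
Collecting terms: 2x = 12, so x = 6.
Then 2E = 36 + 4·6 = 60, so E = 30, V = 2E/3 = 20, F = 6 + 6 = 12.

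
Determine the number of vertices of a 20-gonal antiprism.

40

An antiprism on an n-gon has two n-gon caps and 2n triangles: V = 2·20 = 40, E = 4·20 = 80, F = 2·20 + 2 = 42.
Check: V − E + F = 40 − 80 + 42 = 2.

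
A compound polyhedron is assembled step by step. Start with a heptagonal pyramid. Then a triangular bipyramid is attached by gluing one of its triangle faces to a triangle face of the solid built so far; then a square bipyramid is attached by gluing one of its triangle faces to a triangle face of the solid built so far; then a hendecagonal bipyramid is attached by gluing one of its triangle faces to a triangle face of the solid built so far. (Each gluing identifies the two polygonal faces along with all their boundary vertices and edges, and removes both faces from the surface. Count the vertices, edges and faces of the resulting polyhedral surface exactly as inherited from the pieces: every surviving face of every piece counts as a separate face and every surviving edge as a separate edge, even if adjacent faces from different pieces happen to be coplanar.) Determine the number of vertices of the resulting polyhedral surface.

A heptagonal pyramid: V=8, E=14, F=8.
Attach a triangular bipyramid (V=5, E=9, F=6) along a 3-gon: merge 3 vertices and 3 edges, delete both glued faces → V=10, E=20, F=12.
Attach a square bipyramid (V=6, E=12, F=8) along a 3-gon: merge 3 vertices and 3 edges, delete both glued faces → V=13, E=29, F=18.
Attach a hendecagonal bipyramid (V=13, E=33, F=22) along a 3-gon: merge 3 vertices and 3 edges, delete both glued faces → V=23, E=59, F=38.
Check: V − E + F = 23 − 59 + 38 = 2.

23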